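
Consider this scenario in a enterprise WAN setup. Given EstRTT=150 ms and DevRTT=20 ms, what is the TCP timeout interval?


Given: EstRTT = 150 ms, DevRTT = 20 ms
Timeout = EstRTT + 4 * DevRTT
4 * DevRTT = 4 * 20 = 80
Timeout = 150 + 80 = 230 ms

230


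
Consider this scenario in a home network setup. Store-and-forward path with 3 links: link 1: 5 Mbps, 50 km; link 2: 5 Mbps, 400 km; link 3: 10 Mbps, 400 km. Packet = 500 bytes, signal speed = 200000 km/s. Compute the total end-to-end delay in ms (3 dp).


Packet = 500 bytes = 4000 bits. Store-and-forward: sum (t_trans + t_prop) per link.
Link 1: t_trans = 4000/(5*10^6) s = 0.8000 ms; t_prop = 50/200000 s = 0.2500 ms; subtotal = 1.0500 ms
Link 2: t_trans = 4000/(5*10^6) s = 0.8000 ms; t_prop = 400/200000 s = 2.0000 ms; subtotal = 2.8000 ms
Link 3: t_trans = 4000/(10*10^6) s = 0.4000 ms; t_prop = 400/200000 s = 2.0000 ms; subtotal = 2.4000 ms
End-to-end = 1.0500 + 2.8000 + 2.4000 = 6.2500 ms -> 6.250 ms (3 dp)

6.250


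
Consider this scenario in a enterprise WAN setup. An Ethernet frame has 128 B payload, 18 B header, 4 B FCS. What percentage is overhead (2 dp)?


Given: payload = 128 B, header = 18 B, trailer = 4 B
Overhead bytes = header + trailer = 18 + 4 = 22
Total frame = payload + overhead = 128 + 22 = 150
Overhead % = 22 / 150 * 100 = 14.6667% -> 14.67% (2 dp)

14.67


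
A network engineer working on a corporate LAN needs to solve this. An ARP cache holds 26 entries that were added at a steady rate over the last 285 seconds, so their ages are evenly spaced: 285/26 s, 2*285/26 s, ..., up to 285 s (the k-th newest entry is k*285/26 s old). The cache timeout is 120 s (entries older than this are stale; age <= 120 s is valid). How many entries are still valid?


Ages are k * 285/26 s for k = 1..26 (spacing = 10.9615 s).
Entry k is valid iff k * 285/26 <= 120 iff k <= 26 * 120 / 285 = 10.9474
n_valid = floor(10.9474) = 10
(n_stale = 26 - 10 = 16)

10


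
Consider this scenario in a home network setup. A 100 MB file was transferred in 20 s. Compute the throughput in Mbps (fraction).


Given: file = 100 MB, time = 20 s
File in Mb = 100 * 8 = 800 Mb
Throughput = 800 / 20 Mbps
Throughput = 40 Mbps

40


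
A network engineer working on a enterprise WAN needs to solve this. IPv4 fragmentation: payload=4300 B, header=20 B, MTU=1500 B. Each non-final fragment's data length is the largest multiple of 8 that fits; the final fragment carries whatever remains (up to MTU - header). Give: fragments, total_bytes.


Max data per non-final fragment = floor((MTU - header)/8)*8 = floor((1500 - 20)/8)*8 = floor(1480/8)*8 = 1480 B
Final fragment needs no 8-byte alignment: it can carry up to MTU - header = 1480 B
Non-final fragments needed = ceil((payload - 1480) / 1480) = ceil(2820/1480) = ceil(1.9054) = 2
Number of fragments = 2 + 1 = 3
Fragment sizes (data): 2 * 1480 B + 1340 B (last, 1340 <= 1480 OK)
Total bytes sent = payload + n_frags * header = 4300 + 3*20 = 4300 + 60 = 4360 B

3, 4360


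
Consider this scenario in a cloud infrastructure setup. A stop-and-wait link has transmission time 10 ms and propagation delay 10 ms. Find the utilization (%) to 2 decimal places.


Given: Ttrans = 10 ms, Tprop = 10 ms
RTT = 2 * Tprop = 2 * 10 = 20 ms
U = Ttrans / (Ttrans + RTT)
U = 10 / (10 + 20)
U = 10 / 30 = 0.333333
U% = 33.33%

33.33


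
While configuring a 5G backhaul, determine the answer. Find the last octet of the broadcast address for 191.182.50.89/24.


Given: IP = 191.182.50.89, prefix = /24
Host bits = 32 - 24 = 8
Network last octet = 89 AND mask = 0
Host part size = 2^8 - 1 = 255
Broadcast last octet = 0 OR 255 = 255

255


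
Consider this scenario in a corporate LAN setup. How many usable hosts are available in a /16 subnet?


Given: subnet mask /16
Host bits = 32 - 16 = 16
Total addresses = 2^16 = 65536
Usable hosts = 65536 - 2 (network + broadcast) = 65534

65534


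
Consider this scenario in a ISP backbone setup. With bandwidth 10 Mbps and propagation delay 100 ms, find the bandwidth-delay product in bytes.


Given: bandwidth = 10 Mbps, delay = 100 ms
BDP in bits = 10 * 10^6 * 100 / 1000
BDP in bits = 1000000
BDP in bytes = 1000000 / 8 = 125000

125000


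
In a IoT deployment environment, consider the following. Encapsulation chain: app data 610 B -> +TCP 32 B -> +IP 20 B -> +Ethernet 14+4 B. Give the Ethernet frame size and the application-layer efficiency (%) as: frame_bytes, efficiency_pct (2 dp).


TCP segment = 610 + 32 = 642 B
IP packet = 642 + 20 = 662 B
Ethernet frame = 662 + 14 + 4 = 680 B
Efficiency = app / frame = 610 / 680 = 0.897059 = 89.7059% -> 89.71% (2 dp)

680, 89.71


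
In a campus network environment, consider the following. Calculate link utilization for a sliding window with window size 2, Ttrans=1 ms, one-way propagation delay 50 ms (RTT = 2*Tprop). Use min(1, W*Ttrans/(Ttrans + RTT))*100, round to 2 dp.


Given: W = 2, Ttrans = 1 ms, RTT = 100 ms (= 2 * Tprop, Tprop = 50 ms)
Cycle time = Ttrans + RTT = 1 + 100 = 101 ms (first packet sent until its ACK returns)
W * Ttrans = 2 * 1 = 2 ms of sending per cycle
W * Ttrans / (Ttrans + RTT) = 2 / 101 = 0.019802
U = min(1, 0.019802) = 0.019802
U% = 1.98%

1.98


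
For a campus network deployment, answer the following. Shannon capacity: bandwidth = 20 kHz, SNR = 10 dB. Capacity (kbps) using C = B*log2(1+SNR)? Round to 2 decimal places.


Given: B = 20 kHz, SNR = 10 dB
SNR linear = 10^(10/10) = 10
1 + SNR = 11
log2(11) = 3.4594316186
C = 20 * 1000 * 3.4594316186 = 69188.6324 bps
C = 69.188632 kbps -> 69.19 kbps (2 dp)

69.19


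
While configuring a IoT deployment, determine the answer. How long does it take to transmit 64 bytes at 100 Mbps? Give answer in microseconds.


Given: packet = 64 bytes, bandwidth = 100 Mbps
Packet in bits = 64 * 8 = 512 bits
Bandwidth = 100 * 10^6 = 100000000 bps
Time = 512 / 100000000 seconds
Time in us = 512 * 10^6 / 100000000 = 5.12

5.12


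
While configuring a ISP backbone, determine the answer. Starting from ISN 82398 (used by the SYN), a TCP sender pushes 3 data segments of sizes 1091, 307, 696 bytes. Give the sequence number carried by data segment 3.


The SYN occupies sequence number ISN = 82398, so the first data byte is ISN + 1 = 82399.
SEQ of data segment i = (ISN + 1) + sum of payload sizes of segments 1..i-1.
Segment 1: SEQ = 82399, payload = 1091 bytes
Segment 2: SEQ = 83490, payload = 307 bytes
Segment 3: SEQ = 83797, payload = 696 bytes
SEQ of segment 3 = 82399 + 1091 + 307 = 83797

83797


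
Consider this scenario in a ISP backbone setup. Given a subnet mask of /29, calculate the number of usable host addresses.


Given: subnet mask /29
Host bits = 32 - 29 = 3
Total addresses = 2^3 = 8
Usable hosts = 8 - 2 (network + broadcast) = 6

6


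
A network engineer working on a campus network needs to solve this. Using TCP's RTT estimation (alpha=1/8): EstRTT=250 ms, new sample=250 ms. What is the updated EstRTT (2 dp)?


Given: EstRTT = 250 ms, SampleRTT = 250 ms, alpha = 1/8
New EstRTT = (1 - alpha) * EstRTT + alpha * SampleRTT
(7/8) * 250 = 218.75
(1/8) * 250 = 31.25
New EstRTT = 218.75 + 31.25 = 250 ms -> 250.00 ms (2 dp)

250.00


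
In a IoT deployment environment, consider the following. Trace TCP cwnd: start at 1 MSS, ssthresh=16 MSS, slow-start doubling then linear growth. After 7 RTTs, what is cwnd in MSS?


RTT 0: cwnd = 1 MSS (initial)
RTT 1: cwnd = 2 MSS (slow start, doubled)
RTT 2: cwnd = 4 MSS (slow start, doubled)
RTT 3: cwnd = 8 MSS (slow start, doubled)
RTT 4: cwnd = 16 MSS (slow start, doubled)
RTT 5: cwnd = 17 MSS (congestion avoidance, +1)
RTT 6: cwnd = 18 MSS (congestion avoidance, +1)
RTT 7: cwnd = 19 MSS (congestion avoidance, +1)

19


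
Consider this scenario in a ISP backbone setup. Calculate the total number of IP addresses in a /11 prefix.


Given: CIDR prefix /11
Host bits = 32 - 11 = 21
Total addresses = 2^21 = 2097152

2097152


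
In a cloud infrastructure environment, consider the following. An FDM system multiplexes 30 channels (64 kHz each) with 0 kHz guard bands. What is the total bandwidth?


Given: 30 channels, 64 kHz each, guard = 0 kHz
Channel bandwidth = 30 * 64 = 1920 kHz
Guard bands = 29 gaps * 0 kHz = 0 kHz
Total = 1920 + 0 = 1920 kHz

1920


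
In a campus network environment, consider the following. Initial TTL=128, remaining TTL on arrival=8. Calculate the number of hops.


Given: initial TTL = 128, received TTL = 8
Hops = initial TTL - received TTL
Hops = 128 - 8 = 120

120


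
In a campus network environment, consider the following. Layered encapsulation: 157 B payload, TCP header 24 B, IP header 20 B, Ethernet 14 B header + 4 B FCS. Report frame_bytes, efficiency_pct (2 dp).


TCP segment = 157 + 24 = 181 B
IP packet = 181 + 20 = 201 B
Ethernet frame = 201 + 14 + 4 = 219 B
Efficiency = app / frame = 157 / 219 = 0.716895 = 71.6895% -> 71.69% (2 dp)

219, 71.69


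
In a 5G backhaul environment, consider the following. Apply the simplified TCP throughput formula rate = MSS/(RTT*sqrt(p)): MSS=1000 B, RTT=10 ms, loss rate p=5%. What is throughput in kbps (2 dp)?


Given: MSS = 1000 bytes, RTT = 10 ms, loss = 5%
RTT in seconds = 10 / 1000 = 0.01
Loss rate = 5% = 0.05
sqrt(loss) = sqrt(0.05) = 0.223606797750
Throughput (bytes/s) = 1000 / (0.01 * 0.223606797750) = 447213.5955
Throughput (kbps) = 447213.5955 * 8 / 1000 = 3577.708764 -> 3577.71 kbps (2 dp)

3577.71


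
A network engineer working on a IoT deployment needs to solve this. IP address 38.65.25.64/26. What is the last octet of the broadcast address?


Given: IP = 38.65.25.64, prefix = /26
Host bits = 32 - 26 = 6
Network last octet = 64 AND mask = 64
Host part size = 2^6 - 1 = 63
Broadcast last octet = 64 OR 63 = 127

127


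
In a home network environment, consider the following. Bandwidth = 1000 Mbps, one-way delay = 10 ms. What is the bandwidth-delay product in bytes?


Given: bandwidth = 1000 Mbps, delay = 10 ms
BDP in bits = 1000 * 10^6 * 10 / 1000
BDP in bits = 10000000
BDP in bytes = 10000000 / 8 = 1250000

1250000


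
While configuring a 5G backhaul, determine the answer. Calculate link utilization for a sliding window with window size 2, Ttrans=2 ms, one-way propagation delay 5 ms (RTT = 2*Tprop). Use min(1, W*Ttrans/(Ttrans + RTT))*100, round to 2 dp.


Given: W = 2, Ttrans = 2 ms, RTT = 10 ms (= 2 * Tprop, Tprop = 5 ms)
Cycle time = Ttrans + RTT = 2 + 10 = 12 ms (first packet sent until its ACK returns)
W * Ttrans = 2 * 2 = 4 ms of sending per cycle
W * Ttrans / (Ttrans + RTT) = 4 / 12 = 0.333333
U = min(1, 0.333333) = 0.333333
U% = 33.33%

33.33


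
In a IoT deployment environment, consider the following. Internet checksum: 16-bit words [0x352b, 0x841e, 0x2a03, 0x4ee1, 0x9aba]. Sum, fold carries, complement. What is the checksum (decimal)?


Given words: [0x352b, 0x841e, 0x2a03, 0x4ee1, 0x9aba]
Step 1: Sum all words
Raw sum = 13611 + 33822 + 10755 + 20193 + 39610 = 117991
Step 2: Fold carry: (52455 + 1) = 52456
One's complement = ~52456 & 0xFFFF = 13079

13079


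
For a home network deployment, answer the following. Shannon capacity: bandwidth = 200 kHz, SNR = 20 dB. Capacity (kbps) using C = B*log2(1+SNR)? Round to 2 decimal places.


Given: B = 200 kHz, SNR = 20 dB
SNR linear = 10^(20/10) = 100
1 + SNR = 101
log2(101) = 6.6582114828
C = 200 * 1000 * 6.6582114828 = 1331642.2966 bps
C = 1331.642297 kbps -> 1331.64 kbps (2 dp)

1331.64


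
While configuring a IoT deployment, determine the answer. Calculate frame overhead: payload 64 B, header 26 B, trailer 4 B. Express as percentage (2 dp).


Given: payload = 64 B, header = 26 B, trailer = 4 B
Overhead bytes = header + trailer = 26 + 4 = 30
Total frame = payload + overhead = 64 + 30 = 94
Overhead % = 30 / 94 * 100 = 31.9149% -> 31.91% (2 dp)

31.91


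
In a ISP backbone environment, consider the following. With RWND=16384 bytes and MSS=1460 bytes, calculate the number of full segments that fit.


Given: RWND = 16384 bytes, MSS = 1460 bytes
Full segments = floor(RWND / MSS)
Full segments = floor(16384 / 1460)
Full segments = floor(11.2219) = 11

11


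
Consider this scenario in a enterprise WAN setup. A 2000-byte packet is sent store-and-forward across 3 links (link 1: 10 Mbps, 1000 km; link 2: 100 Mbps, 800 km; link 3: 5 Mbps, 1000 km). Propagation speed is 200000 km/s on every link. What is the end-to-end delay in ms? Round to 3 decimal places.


Packet = 2000 bytes = 16000 bits. Store-and-forward: sum (t_trans + t_prop) per link.
Link 1: t_trans = 16000/(10*10^6) s = 1.6000 ms; t_prop = 1000/200000 s = 5.0000 ms; subtotal = 6.6000 ms
Link 2: t_trans = 16000/(100*10^6) s = 0.1600 ms; t_prop = 800/200000 s = 4.0000 ms; subtotal = 4.1600 ms
Link 3: t_trans = 16000/(5*10^6) s = 3.2000 ms; t_prop = 1000/200000 s = 5.0000 ms; subtotal = 8.2000 ms
End-to-end = 6.6000 + 4.1600 + 8.2000 = 18.9600 ms -> 18.960 ms (3 dp)

18.960


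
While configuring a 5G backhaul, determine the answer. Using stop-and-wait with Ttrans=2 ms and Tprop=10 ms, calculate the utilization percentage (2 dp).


Given: Ttrans = 2 ms, Tprop = 10 ms
RTT = 2 * Tprop = 2 * 10 = 20 ms
U = Ttrans / (Ttrans + RTT)
U = 2 / (2 + 20)
U = 2 / 22 = 0.090909
U% = 9.09%

9.09


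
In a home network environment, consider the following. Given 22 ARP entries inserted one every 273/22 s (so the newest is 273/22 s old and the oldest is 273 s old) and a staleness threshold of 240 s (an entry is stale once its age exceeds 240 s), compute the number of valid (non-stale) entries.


Ages are k * 273/22 s for k = 1..22 (spacing = 12.4091 s).
Entry k is valid iff k * 273/22 <= 240 iff k <= 22 * 240 / 273 = 19.3407
n_valid = floor(19.3407) = 19
(n_stale = 22 - 19 = 3)

19


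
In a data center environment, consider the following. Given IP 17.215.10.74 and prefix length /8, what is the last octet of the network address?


Given: IP = 17.215.10.74, prefix = /8
Subnet mask = 255.0.0.0
Last octet of IP: 74
Last octet of mask: 0
Network last octet = 74 AND 0 = 0

0


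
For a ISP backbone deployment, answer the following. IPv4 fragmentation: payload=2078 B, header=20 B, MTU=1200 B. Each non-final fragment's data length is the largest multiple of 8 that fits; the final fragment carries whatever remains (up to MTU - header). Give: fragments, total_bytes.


Max data per non-final fragment = floor((MTU - header)/8)*8 = floor((1200 - 20)/8)*8 = floor(1180/8)*8 = 1176 B
Final fragment needs no 8-byte alignment: it can carry up to MTU - header = 1180 B
Non-final fragments needed = ceil((payload - 1180) / 1176) = ceil(898/1176) = ceil(0.7636) = 1
Number of fragments = 1 + 1 = 2
Fragment sizes (data): 1 * 1176 B + 902 B (last, 902 <= 1180 OK)
Total bytes sent = payload + n_frags * header = 2078 + 2*20 = 2078 + 40 = 2118 B

2, 2118


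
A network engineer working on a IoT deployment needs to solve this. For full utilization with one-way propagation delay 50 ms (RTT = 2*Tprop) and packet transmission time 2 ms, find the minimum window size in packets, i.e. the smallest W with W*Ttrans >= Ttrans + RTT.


Given: Ttrans = 2 ms, RTT = 100 ms (= 2 * Tprop, Tprop = 50 ms)
Time until first ACK returns = Ttrans + RTT = 2 + 100 = 102 ms
Need W * Ttrans >= Ttrans + RTT  ->  W >= (Ttrans + RTT) / Ttrans
(Ttrans + RTT) / Ttrans = 102 / 2 = 51
W_min = ceil(51) = 51

51


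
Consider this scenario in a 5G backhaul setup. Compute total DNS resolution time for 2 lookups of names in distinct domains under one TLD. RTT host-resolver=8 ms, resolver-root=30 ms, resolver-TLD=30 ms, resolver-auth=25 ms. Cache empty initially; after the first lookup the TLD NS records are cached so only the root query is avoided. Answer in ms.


Lookup 1 (cold cache): local + root + TLD + auth = 8 + 30 + 30 + 25 = 93 ms
Lookups 2..2 (TLD NS cached -> skip root; new domain -> still ask TLD and auth): local + TLD + auth = 8 + 30 + 25 = 63 ms each
Remaining 1 lookups: 1 * 63 = 63 ms
Total = 93 + 63 = 156 ms

156


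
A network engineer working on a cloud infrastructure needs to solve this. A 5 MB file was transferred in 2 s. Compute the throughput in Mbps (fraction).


Given: file = 5 MB, time = 2 s
File in Mb = 5 * 8 = 40 Mb
Throughput = 40 / 2 Mbps
Throughput = 20 Mbps

20


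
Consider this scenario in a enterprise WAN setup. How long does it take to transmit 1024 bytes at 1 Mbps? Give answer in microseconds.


Given: packet = 1024 bytes, bandwidth = 1 Mbps
Packet in bits = 1024 * 8 = 8192 bits
Bandwidth = 1 * 10^6 = 1000000 bps
Time = 8192 / 1000000 seconds
Time in us = 8192 * 10^6 / 1000000 = 8192

8192


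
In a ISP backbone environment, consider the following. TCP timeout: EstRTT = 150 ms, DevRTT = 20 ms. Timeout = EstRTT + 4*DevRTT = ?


Given: EstRTT = 150 ms, DevRTT = 20 ms
Timeout = EstRTT + 4 * DevRTT
4 * DevRTT = 4 * 20 = 80
Timeout = 150 + 80 = 230 ms

230


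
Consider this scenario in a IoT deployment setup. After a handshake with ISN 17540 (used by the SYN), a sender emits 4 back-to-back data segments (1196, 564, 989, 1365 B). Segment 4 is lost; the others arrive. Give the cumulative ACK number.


SYN uses sequence number 17540; first data byte = ISN + 1 = 17541.
Segment 1: SEQ = 17541, len = 1196 B, covers [17541, 18736]
Segment 2: SEQ = 18737, len = 564 B, covers [18737, 19300]
Segment 3: SEQ = 19301, len = 989 B, covers [19301, 20289]
Segment 4: SEQ = 20290, len = 1365 B, covers [20290, 21654] [LOST]
In-order data received: bytes [17541, 20289] (segments 1..3).
Segment 4 missing -> gap begins at byte 20290.
Cumulative ACK = next expected in-order byte = 17541 + 1196 + 564 + 989 = 20290

20290


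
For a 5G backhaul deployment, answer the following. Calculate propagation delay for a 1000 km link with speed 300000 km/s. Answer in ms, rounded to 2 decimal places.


Given: distance = 1000 km, speed = 300000 km/s
Delay = distance / speed = 1000 / 300000 seconds
Delay in ms = 1000 * 1000 / 300000
Delay = 3.3333 ms
Rounded to 2 dp = 3.33 ms

3.33


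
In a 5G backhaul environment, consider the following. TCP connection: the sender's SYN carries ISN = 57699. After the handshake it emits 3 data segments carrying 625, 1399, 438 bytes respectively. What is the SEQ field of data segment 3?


The SYN occupies sequence number ISN = 57699, so the first data byte is ISN + 1 = 57700.
SEQ of data segment i = (ISN + 1) + sum of payload sizes of segments 1..i-1.
Segment 1: SEQ = 57700, payload = 625 bytes
Segment 2: SEQ = 58325, payload = 1399 bytes
Segment 3: SEQ = 59724, payload = 438 bytes
SEQ of segment 3 = 57700 + 625 + 1399 = 59724

59724


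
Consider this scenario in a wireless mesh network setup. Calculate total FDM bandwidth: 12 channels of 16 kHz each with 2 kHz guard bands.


Given: 12 channels, 16 kHz each, guard = 2 kHz
Channel bandwidth = 12 * 16 = 192 kHz
Guard bands = 11 gaps * 2 kHz = 22 kHz
Total = 192 + 22 = 214 kHz

214


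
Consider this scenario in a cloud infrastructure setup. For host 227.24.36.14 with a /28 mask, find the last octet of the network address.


Given: IP = 227.24.36.14, prefix = /28
Subnet mask = 255.255.255.240
Last octet of IP: 14
Last octet of mask: 240
Network last octet = 14 AND 240 = 0

0


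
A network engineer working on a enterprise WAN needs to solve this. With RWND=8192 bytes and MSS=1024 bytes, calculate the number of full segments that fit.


Given: RWND = 8192 bytes, MSS = 1024 bytes
Full segments = floor(RWND / MSS)
Full segments = floor(8192 / 1024)
Full segments = floor(8.0) = 8

8


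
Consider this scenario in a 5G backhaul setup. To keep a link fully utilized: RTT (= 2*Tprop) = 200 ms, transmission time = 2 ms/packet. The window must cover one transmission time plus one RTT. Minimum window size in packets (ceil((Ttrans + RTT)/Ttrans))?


Given: Ttrans = 2 ms, RTT = 200 ms (= 2 * Tprop, Tprop = 100 ms)
Time until first ACK returns = Ttrans + RTT = 2 + 200 = 202 ms
Need W * Ttrans >= Ttrans + RTT  ->  W >= (Ttrans + RTT) / Ttrans
(Ttrans + RTT) / Ttrans = 202 / 2 = 101
W_min = ceil(101) = 101

101


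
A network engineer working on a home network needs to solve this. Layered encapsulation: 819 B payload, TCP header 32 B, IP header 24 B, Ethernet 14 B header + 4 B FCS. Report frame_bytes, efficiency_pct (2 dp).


TCP segment = 819 + 32 = 851 B
IP packet = 851 + 24 = 875 B
Ethernet frame = 875 + 14 + 4 = 893 B
Efficiency = app / frame = 819 / 893 = 0.917133 = 91.7133% -> 91.71% (2 dp)

893, 91.71


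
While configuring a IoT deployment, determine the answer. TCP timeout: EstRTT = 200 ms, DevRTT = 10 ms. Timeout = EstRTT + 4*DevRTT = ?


Given: EstRTT = 200 ms, DevRTT = 10 ms
Timeout = EstRTT + 4 * DevRTT
4 * DevRTT = 4 * 10 = 40
Timeout = 200 + 40 = 240 ms

240


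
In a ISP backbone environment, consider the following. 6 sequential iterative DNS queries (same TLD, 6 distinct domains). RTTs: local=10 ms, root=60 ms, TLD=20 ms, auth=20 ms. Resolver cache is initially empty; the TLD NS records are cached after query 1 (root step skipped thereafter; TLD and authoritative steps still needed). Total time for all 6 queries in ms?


Lookup 1 (cold cache): local + root + TLD + auth = 10 + 60 + 20 + 20 = 110 ms
Lookups 2..6 (TLD NS cached -> skip root; new domain -> still ask TLD and auth): local + TLD + auth = 10 + 20 + 20 = 50 ms each
Remaining 5 lookups: 5 * 50 = 250 ms
Total = 110 + 250 = 360 ms

360


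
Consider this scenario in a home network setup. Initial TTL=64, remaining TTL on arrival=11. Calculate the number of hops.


Given: initial TTL = 64, received TTL = 11
Hops = initial TTL - received TTL
Hops = 64 - 11 = 53

53


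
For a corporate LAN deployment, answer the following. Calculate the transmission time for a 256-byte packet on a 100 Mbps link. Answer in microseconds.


Given: packet = 256 bytes, bandwidth = 100 Mbps
Packet in bits = 256 * 8 = 2048 bits
Bandwidth = 100 * 10^6 = 100000000 bps
Time = 2048 / 100000000 seconds
Time in us = 2048 * 10^6 / 100000000 = 20.48

20.48


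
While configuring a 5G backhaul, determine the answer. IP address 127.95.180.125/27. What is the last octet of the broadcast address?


Given: IP = 127.95.180.125, prefix = /27
Host bits = 32 - 27 = 5
Network last octet = 125 AND mask = 96
Host part size = 2^5 - 1 = 31
Broadcast last octet = 96 OR 31 = 127

127


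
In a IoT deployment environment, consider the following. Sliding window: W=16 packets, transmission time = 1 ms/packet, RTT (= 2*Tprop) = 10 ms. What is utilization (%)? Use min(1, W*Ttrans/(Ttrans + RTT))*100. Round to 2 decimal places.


Given: W = 16, Ttrans = 1 ms, RTT = 10 ms (= 2 * Tprop, Tprop = 5 ms)
Cycle time = Ttrans + RTT = 1 + 10 = 11 ms (first packet sent until its ACK returns)
W * Ttrans = 16 * 1 = 16 ms of sending per cycle
W * Ttrans / (Ttrans + RTT) = 16 / 11 = 1.454545
U = min(1, 1.454545) = 1.000000
U% = 100.00%

100.00


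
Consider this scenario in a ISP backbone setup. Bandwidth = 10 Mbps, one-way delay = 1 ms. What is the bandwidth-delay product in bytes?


Given: bandwidth = 10 Mbps, delay = 1 ms
BDP in bits = 10 * 10^6 * 1 / 1000
BDP in bits = 10000
BDP in bytes = 10000 / 8 = 1250

1250


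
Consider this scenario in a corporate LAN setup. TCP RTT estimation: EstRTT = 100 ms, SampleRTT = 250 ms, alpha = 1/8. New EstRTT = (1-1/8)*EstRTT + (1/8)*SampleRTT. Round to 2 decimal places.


Given: EstRTT = 100 ms, SampleRTT = 250 ms, alpha = 1/8
New EstRTT = (1 - alpha) * EstRTT + alpha * SampleRTT
(7/8) * 100 = 87.5
(1/8) * 250 = 31.25
New EstRTT = 87.5 + 31.25 = 118.75 ms -> 118.75 ms (2 dp)

118.75


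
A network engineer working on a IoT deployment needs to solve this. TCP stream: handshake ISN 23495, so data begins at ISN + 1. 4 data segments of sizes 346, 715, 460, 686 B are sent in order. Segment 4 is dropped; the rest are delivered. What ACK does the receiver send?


SYN uses sequence number 23495; first data byte = ISN + 1 = 23496.
Segment 1: SEQ = 23496, len = 346 B, covers [23496, 23841]
Segment 2: SEQ = 23842, len = 715 B, covers [23842, 24556]
Segment 3: SEQ = 24557, len = 460 B, covers [24557, 25016]
Segment 4: SEQ = 25017, len = 686 B, covers [25017, 25702] [LOST]
In-order data received: bytes [23496, 25016] (segments 1..3).
Segment 4 missing -> gap begins at byte 25017.
Cumulative ACK = next expected in-order byte = 23496 + 346 + 715 + 460 = 25017

25017


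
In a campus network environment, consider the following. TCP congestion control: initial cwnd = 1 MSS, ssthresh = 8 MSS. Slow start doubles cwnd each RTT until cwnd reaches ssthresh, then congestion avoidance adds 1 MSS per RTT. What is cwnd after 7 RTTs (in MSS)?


RTT 0: cwnd = 1 MSS (initial)
RTT 1: cwnd = 2 MSS (slow start, doubled)
RTT 2: cwnd = 4 MSS (slow start, doubled)
RTT 3: cwnd = 8 MSS (slow start, doubled)
RTT 4: cwnd = 9 MSS (congestion avoidance, +1)
RTT 5: cwnd = 10 MSS (congestion avoidance, +1)
RTT 6: cwnd = 11 MSS (congestion avoidance, +1)
RTT 7: cwnd = 12 MSS (congestion avoidance, +1)

12


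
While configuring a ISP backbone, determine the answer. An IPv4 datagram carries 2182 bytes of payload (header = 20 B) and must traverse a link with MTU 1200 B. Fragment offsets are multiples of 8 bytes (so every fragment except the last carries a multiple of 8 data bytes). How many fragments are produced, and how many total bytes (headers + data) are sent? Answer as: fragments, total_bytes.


Max data per non-final fragment = floor((MTU - header)/8)*8 = floor((1200 - 20)/8)*8 = floor(1180/8)*8 = 1176 B
Final fragment needs no 8-byte alignment: it can carry up to MTU - header = 1180 B
Non-final fragments needed = ceil((payload - 1180) / 1176) = ceil(1002/1176) = ceil(0.8520) = 1
Number of fragments = 1 + 1 = 2
Fragment sizes (data): 1 * 1176 B + 1006 B (last, 1006 <= 1180 OK)
Total bytes sent = payload + n_frags * header = 2182 + 2*20 = 2182 + 40 = 2222 B

2, 2222


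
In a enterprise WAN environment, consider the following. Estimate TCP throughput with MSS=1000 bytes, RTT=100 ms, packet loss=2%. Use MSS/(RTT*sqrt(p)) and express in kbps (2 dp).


Given: MSS = 1000 bytes, RTT = 100 ms, loss = 2%
RTT in seconds = 100 / 1000 = 0.1
Loss rate = 2% = 0.02
sqrt(loss) = sqrt(0.02) = 0.141421356237
Throughput (bytes/s) = 1000 / (0.1 * 0.141421356237) = 70710.6781
Throughput (kbps) = 70710.6781 * 8 / 1000 = 565.685425 -> 565.69 kbps (2 dp)

565.69


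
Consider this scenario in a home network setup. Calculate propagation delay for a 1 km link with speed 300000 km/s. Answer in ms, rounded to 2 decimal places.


Given: distance = 1 km, speed = 300000 km/s
Delay = distance / speed = 1 / 300000 seconds
Delay in ms = 1 * 1000 / 300000
Delay = 0.0033 ms
Rounded to 2 dp = 0.00 ms

0.00


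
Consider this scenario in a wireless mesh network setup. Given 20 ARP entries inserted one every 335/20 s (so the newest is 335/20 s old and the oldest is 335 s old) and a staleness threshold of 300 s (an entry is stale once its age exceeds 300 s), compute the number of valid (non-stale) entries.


Ages are k * 335/20 s for k = 1..20 (spacing = 16.7500 s).
Entry k is valid iff k * 335/20 <= 300 iff k <= 20 * 300 / 335 = 17.9104
n_valid = floor(17.9104) = 17
(n_stale = 20 - 17 = 3)

17


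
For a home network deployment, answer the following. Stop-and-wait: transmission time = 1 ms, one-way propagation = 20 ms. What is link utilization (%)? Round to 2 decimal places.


Given: Ttrans = 1 ms, Tprop = 20 ms
RTT = 2 * Tprop = 2 * 20 = 40 ms
U = Ttrans / (Ttrans + RTT)
U = 1 / (1 + 40)
U = 1 / 41 = 0.02439
U% = 2.44%

2.44


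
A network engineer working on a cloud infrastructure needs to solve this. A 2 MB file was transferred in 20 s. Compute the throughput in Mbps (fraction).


Given: file = 2 MB, time = 20 s
File in Mb = 2 * 8 = 16 Mb
Throughput = 16 / 20 Mbps
Throughput = 4/5 Mbps

4/5


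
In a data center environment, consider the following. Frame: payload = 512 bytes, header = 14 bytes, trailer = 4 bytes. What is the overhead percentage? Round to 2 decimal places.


Given: payload = 512 B, header = 14 B, trailer = 4 B
Overhead bytes = header + trailer = 14 + 4 = 18
Total frame = payload + overhead = 512 + 18 = 530
Overhead % = 18 / 530 * 100 = 3.3962% -> 3.40% (2 dp)

3.40


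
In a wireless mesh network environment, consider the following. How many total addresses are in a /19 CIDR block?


Given: CIDR prefix /19
Host bits = 32 - 19 = 13
Total addresses = 2^13 = 8192

8192


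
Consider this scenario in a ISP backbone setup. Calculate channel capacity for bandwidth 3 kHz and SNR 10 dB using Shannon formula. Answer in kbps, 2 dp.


Given: B = 3 kHz, SNR = 10 dB
SNR linear = 10^(10/10) = 10
1 + SNR = 11
log2(11) = 3.4594316186
C = 3 * 1000 * 3.4594316186 = 10378.2949 bps
C = 10.378295 kbps -> 10.38 kbps (2 dp)

10.38


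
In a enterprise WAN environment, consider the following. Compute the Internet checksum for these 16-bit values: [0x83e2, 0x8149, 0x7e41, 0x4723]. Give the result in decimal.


Given words: [0x83e2, 0x8149, 0x7e41, 0x4723]
Step 1: Sum all words
Raw sum = 33762 + 33097 + 32321 + 18211 = 117391
Step 2: Fold carry: (51855 + 1) = 51856
One's complement = ~51856 & 0xFFFF = 13679

13679


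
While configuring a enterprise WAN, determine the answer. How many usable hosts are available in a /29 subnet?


Given: subnet mask /29
Host bits = 32 - 29 = 3
Total addresses = 2^3 = 8
Usable hosts = 8 - 2 (network + broadcast) = 6

6


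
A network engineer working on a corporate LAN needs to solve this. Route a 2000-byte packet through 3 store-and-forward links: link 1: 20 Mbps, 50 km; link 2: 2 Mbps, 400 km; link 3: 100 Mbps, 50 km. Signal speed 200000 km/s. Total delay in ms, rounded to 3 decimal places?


Packet = 2000 bytes = 16000 bits. Store-and-forward: sum (t_trans + t_prop) per link.
Link 1: t_trans = 16000/(20*10^6) s = 0.8000 ms; t_prop = 50/200000 s = 0.2500 ms; subtotal = 1.0500 ms
Link 2: t_trans = 16000/(2*10^6) s = 8.0000 ms; t_prop = 400/200000 s = 2.0000 ms; subtotal = 10.0000 ms
Link 3: t_trans = 16000/(100*10^6) s = 0.1600 ms; t_prop = 50/200000 s = 0.2500 ms; subtotal = 0.4100 ms
End-to-end = 1.0500 + 10.0000 + 0.4100 = 11.4600 ms -> 11.460 ms (3 dp)

11.460


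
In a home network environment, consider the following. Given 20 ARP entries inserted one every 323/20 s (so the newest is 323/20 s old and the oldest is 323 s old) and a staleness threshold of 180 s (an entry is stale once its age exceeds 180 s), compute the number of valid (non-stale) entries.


Ages are k * 323/20 s for k = 1..20 (spacing = 16.1500 s).
Entry k is valid iff k * 323/20 <= 180 iff k <= 20 * 180 / 323 = 11.1455
n_valid = floor(11.1455) = 11
(n_stale = 20 - 11 = 9)

11


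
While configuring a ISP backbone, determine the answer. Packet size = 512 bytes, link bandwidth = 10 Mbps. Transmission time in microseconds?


Given: packet = 512 bytes, bandwidth = 10 Mbps
Packet in bits = 512 * 8 = 4096 bits
Bandwidth = 10 * 10^6 = 10000000 bps
Time = 4096 / 10000000 seconds
Time in us = 4096 * 10^6 / 10000000 = 409.6

409.6


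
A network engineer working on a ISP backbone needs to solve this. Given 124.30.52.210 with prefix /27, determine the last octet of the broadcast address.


Given: IP = 124.30.52.210, prefix = /27
Host bits = 32 - 27 = 5
Network last octet = 210 AND mask = 192
Host part size = 2^5 - 1 = 31
Broadcast last octet = 192 OR 31 = 223

223


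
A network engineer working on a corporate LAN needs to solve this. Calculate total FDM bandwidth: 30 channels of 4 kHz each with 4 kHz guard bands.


Given: 30 channels, 4 kHz each, guard = 4 kHz
Channel bandwidth = 30 * 4 = 120 kHz
Guard bands = 29 gaps * 4 kHz = 116 kHz
Total = 120 + 116 = 236 kHz

236


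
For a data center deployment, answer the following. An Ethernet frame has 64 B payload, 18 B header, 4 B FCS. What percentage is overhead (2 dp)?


Given: payload = 64 B, header = 18 B, trailer = 4 B
Overhead bytes = header + trailer = 18 + 4 = 22
Total frame = payload + overhead = 64 + 22 = 86
Overhead % = 22 / 86 * 100 = 25.5814% -> 25.58% (2 dp)

25.58


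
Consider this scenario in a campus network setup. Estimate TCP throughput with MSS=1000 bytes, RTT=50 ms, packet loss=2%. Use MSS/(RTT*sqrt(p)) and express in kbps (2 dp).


Given: MSS = 1000 bytes, RTT = 50 ms, loss = 2%
RTT in seconds = 50 / 1000 = 0.05
Loss rate = 2% = 0.02
sqrt(loss) = sqrt(0.02) = 0.141421356237
Throughput (bytes/s) = 1000 / (0.05 * 0.141421356237) = 141421.3562
Throughput (kbps) = 141421.3562 * 8 / 1000 = 1131.370850 -> 1131.37 kbps (2 dp)

1131.37


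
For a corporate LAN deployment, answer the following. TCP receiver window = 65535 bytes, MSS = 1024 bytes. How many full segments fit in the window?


Given: RWND = 65535 bytes, MSS = 1024 bytes
Full segments = floor(RWND / MSS)
Full segments = floor(65535 / 1024)
Full segments = floor(63.999) = 63

63


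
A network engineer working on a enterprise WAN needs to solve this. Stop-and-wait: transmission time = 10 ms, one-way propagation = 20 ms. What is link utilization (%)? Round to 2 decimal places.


Given: Ttrans = 10 ms, Tprop = 20 ms
RTT = 2 * Tprop = 2 * 20 = 40 ms
U = Ttrans / (Ttrans + RTT)
U = 10 / (10 + 40)
U = 10 / 50 = 0.2
U% = 20.00%

20.00


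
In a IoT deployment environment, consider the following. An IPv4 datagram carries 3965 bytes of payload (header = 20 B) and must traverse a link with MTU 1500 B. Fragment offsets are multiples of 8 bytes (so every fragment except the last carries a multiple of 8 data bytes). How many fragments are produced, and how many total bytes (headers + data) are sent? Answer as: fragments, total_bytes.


Max data per non-final fragment = floor((MTU - header)/8)*8 = floor((1500 - 20)/8)*8 = floor(1480/8)*8 = 1480 B
Final fragment needs no 8-byte alignment: it can carry up to MTU - header = 1480 B
Non-final fragments needed = ceil((payload - 1480) / 1480) = ceil(2485/1480) = ceil(1.6791) = 2
Number of fragments = 2 + 1 = 3
Fragment sizes (data): 2 * 1480 B + 1005 B (last, 1005 <= 1480 OK)
Total bytes sent = payload + n_frags * header = 3965 + 3*20 = 3965 + 60 = 4025 B

3, 4025


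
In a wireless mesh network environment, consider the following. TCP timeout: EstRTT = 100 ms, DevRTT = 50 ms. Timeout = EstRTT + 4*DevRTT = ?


Given: EstRTT = 100 ms, DevRTT = 50 ms
Timeout = EstRTT + 4 * DevRTT
4 * DevRTT = 4 * 50 = 200
Timeout = 100 + 200 = 300 ms

300


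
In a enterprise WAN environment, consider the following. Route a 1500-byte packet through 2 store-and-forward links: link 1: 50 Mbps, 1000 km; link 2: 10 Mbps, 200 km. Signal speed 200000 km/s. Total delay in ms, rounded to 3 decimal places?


Packet = 1500 bytes = 12000 bits. Store-and-forward: sum (t_trans + t_prop) per link.
Link 1: t_trans = 12000/(50*10^6) s = 0.2400 ms; t_prop = 1000/200000 s = 5.0000 ms; subtotal = 5.2400 ms
Link 2: t_trans = 12000/(10*10^6) s = 1.2000 ms; t_prop = 200/200000 s = 1.0000 ms; subtotal = 2.2000 ms
End-to-end = 5.2400 + 2.2000 = 7.4400 ms -> 7.440 ms (3 dp)

7.440


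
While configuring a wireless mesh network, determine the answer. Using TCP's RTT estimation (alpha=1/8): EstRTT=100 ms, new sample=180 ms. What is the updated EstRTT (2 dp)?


Given: EstRTT = 100 ms, SampleRTT = 180 ms, alpha = 1/8
New EstRTT = (1 - alpha) * EstRTT + alpha * SampleRTT
(7/8) * 100 = 87.5
(1/8) * 180 = 22.5
New EstRTT = 87.5 + 22.5 = 110 ms -> 110.00 ms (2 dp)

110.00


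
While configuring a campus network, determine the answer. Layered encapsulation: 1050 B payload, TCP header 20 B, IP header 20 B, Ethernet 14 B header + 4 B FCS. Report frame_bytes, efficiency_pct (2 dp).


TCP segment = 1050 + 20 = 1070 B
IP packet = 1070 + 20 = 1090 B
Ethernet frame = 1090 + 14 + 4 = 1108 B
Efficiency = app / frame = 1050 / 1108 = 0.947653 = 94.7653% -> 94.77% (2 dp)

1108, 94.77


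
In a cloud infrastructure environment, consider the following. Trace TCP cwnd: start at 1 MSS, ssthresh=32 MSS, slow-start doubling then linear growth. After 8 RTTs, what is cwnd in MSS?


RTT 0: cwnd = 1 MSS (initial)
RTT 1: cwnd = 2 MSS (slow start, doubled)
RTT 2: cwnd = 4 MSS (slow start, doubled)
RTT 3: cwnd = 8 MSS (slow start, doubled)
RTT 4: cwnd = 16 MSS (slow start, doubled)
RTT 5: cwnd = 32 MSS (slow start, doubled)
RTT 6: cwnd = 33 MSS (congestion avoidance, +1)
RTT 7: cwnd = 34 MSS (congestion avoidance, +1)
RTT 8: cwnd = 35 MSS (congestion avoidance, +1)

35


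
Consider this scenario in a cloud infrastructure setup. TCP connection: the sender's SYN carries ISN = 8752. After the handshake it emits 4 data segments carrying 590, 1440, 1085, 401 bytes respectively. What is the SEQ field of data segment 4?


The SYN occupies sequence number ISN = 8752, so the first data byte is ISN + 1 = 8753.
SEQ of data segment i = (ISN + 1) + sum of payload sizes of segments 1..i-1.
Segment 1: SEQ = 8753, payload = 590 bytes
Segment 2: SEQ = 9343, payload = 1440 bytes
Segment 3: SEQ = 10783, payload = 1085 bytes
Segment 4: SEQ = 11868, payload = 401 bytes
SEQ of segment 4 = 8753 + 590 + 1440 + 1085 = 11868

11868


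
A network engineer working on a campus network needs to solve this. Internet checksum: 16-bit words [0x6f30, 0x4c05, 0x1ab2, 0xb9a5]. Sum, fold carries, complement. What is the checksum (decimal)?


Given words: [0x6f30, 0x4c05, 0x1ab2, 0xb9a5]
Step 1: Sum all words
Raw sum = 28464 + 19461 + 6834 + 47525 = 102284
Step 2: Fold carry: (36748 + 1) = 36749
One's complement = ~36749 & 0xFFFF = 28786

28786


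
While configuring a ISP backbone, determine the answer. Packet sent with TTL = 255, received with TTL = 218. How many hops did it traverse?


Given: initial TTL = 255, received TTL = 218
Hops = initial TTL - received TTL
Hops = 255 - 218 = 37

37


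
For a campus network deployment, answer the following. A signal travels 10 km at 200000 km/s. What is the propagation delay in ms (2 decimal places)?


Given: distance = 10 km, speed = 200000 km/s
Delay = distance / speed = 10 / 200000 seconds
Delay in ms = 10 * 1000 / 200000
Delay = 0.0500 ms
Rounded to 2 dp = 0.05 ms

0.05


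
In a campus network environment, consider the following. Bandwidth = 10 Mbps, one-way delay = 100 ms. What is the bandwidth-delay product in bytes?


Given: bandwidth = 10 Mbps, delay = 100 ms
BDP in bits = 10 * 10^6 * 100 / 1000
BDP in bits = 1000000
BDP in bytes = 1000000 / 8 = 125000

125000


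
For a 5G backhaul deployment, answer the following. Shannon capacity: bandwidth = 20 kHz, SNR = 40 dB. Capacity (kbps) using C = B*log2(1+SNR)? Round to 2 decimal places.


Given: B = 20 kHz, SNR = 40 dB
SNR linear = 10^(40/10) = 10000
1 + SNR = 10001
log2(10001) = 13.2878566418
C = 20 * 1000 * 13.2878566418 = 265757.1328 bps
C = 265.757133 kbps -> 265.76 kbps (2 dp)

265.76


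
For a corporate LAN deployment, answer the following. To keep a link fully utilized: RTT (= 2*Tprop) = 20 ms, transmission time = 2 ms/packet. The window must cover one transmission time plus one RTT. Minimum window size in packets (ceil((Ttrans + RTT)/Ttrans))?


Given: Ttrans = 2 ms, RTT = 20 ms (= 2 * Tprop, Tprop = 10 ms)
Time until first ACK returns = Ttrans + RTT = 2 + 20 = 22 ms
Need W * Ttrans >= Ttrans + RTT  ->  W >= (Ttrans + RTT) / Ttrans
(Ttrans + RTT) / Ttrans = 22 / 2 = 11
W_min = ceil(11) = 11

11


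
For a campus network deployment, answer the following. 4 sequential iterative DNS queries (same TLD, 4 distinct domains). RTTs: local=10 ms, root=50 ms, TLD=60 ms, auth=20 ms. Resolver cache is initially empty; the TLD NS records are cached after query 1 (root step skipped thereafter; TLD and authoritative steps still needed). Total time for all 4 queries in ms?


Lookup 1 (cold cache): local + root + TLD + auth = 10 + 50 + 60 + 20 = 140 ms
Lookups 2..4 (TLD NS cached -> skip root; new domain -> still ask TLD and auth): local + TLD + auth = 10 + 60 + 20 = 90 ms each
Remaining 3 lookups: 3 * 90 = 270 ms
Total = 140 + 270 = 410 ms

410


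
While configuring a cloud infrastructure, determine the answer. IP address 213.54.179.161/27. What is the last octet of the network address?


Given: IP = 213.54.179.161, prefix = /27
Subnet mask = 255.255.255.224
Last octet of IP: 161
Last octet of mask: 224
Network last octet = 161 AND 224 = 160

160
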